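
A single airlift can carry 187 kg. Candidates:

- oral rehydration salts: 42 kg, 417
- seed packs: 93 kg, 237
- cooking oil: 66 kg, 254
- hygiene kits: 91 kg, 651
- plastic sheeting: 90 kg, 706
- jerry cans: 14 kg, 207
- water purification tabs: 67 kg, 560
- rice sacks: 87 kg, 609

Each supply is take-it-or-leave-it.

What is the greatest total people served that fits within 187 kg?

1473

Taking the top-ratio supplies first gives oral rehydration salts + jerry cans + water purification tabs for 1184 (123 kg).
Dropping oral rehydration salts frees 42 kg; slotting in plastic sheeting (90 kg) lifts the total to 1473 at 171 kg.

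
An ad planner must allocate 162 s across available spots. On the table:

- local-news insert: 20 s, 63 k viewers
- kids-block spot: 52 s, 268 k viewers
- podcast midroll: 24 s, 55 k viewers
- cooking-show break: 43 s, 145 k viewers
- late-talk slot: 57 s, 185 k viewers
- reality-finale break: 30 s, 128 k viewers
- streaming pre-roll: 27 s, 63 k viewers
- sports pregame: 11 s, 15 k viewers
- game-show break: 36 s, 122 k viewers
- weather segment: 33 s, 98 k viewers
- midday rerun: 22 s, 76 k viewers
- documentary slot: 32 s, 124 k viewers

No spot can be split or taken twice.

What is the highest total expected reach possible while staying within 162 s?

665

Ranking by ratio (expected reach/s): kids-block spot 5.15, reality-finale break 4.27, documentary slot 3.88.
Filling by ratio: local-news insert + kids-block spot + reality-finale break + midday rerun + documentary slot for 659, with 6 s left unused.
The 42 s tied up in local-news insert and midday rerun is better spent on cooking-show break — total rises to 665 (157 s).
Nothing else within 162 s beats 665.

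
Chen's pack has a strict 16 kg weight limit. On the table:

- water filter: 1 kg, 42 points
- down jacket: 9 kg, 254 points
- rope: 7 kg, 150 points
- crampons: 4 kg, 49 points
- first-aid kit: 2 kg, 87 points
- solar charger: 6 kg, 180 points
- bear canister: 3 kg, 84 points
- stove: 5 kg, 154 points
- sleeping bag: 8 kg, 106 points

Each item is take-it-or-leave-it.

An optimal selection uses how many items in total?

4

Optimal total is 505.
For example first-aid kit + solar charger + bear canister + stove achieves it, using 16 kg.
Every optimal selection uses 4 items.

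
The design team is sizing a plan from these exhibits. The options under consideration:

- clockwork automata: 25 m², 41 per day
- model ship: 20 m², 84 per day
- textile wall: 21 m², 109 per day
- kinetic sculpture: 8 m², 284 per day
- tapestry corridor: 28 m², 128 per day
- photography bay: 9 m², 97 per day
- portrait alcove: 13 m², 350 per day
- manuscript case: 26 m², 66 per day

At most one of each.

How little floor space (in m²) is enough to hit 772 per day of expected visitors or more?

50

Minimise m² subject to total expected visitors ≥ 772.
model ship + kinetic sculpture + photography bay + portrait alcove: 815 expected visitors at 50 m².
Below 50 m² the best achievable stays under 772.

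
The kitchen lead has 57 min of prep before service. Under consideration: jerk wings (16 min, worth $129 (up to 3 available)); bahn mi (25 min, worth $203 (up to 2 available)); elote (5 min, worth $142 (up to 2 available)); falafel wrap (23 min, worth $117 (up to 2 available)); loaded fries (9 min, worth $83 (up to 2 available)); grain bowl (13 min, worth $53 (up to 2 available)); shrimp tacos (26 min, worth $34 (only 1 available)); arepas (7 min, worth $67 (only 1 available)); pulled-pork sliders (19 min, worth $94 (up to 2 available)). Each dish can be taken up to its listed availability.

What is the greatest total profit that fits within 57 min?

By profit per min: elote 28.40, arepas 9.57, loaded fries 9.22 lead.
A density-first pass picks jerk wings + 2×elote + 2×loaded fries + arepas — 646 at 51 min.
Replace jerk wings and arepas with bahn mi: the trade gains 7 net, giving 653 at 53 min.
Every other selection either busts 57 min or exceeds an availability limit or fails to beat 653.

653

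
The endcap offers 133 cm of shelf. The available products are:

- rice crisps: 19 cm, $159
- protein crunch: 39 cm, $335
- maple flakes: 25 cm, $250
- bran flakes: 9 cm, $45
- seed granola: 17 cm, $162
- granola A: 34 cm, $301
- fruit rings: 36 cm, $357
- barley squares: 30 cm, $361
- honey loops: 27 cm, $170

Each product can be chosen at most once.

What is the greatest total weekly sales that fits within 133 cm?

Ranking by ratio (weekly sales/cm): barley squares 12.03, maple flakes 10.00, fruit rings 9.92.
The ratio heuristic lands on rice crisps + maple flakes + seed granola + fruit rings + barley squares (1289) but leaves 6 cm idle.
Dropping rice crisps and seed granola frees 36 cm; slotting in protein crunch (39 cm) lifts the total to 1303 at 130 cm.
Runner-up rice crisps + maple flakes + seed granola + fruit rings + barley squares tops out at 1289.

1303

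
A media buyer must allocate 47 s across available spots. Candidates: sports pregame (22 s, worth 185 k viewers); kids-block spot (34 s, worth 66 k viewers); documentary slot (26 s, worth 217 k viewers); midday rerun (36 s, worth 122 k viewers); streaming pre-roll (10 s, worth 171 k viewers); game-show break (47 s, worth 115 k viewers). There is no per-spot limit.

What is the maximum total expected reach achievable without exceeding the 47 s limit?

684

By expected reach per s: streaming pre-roll 17.10, sports pregame 8.41, documentary slot 8.35, midday rerun 3.39 lead.
4×streaming pre-roll uses 40 of the 47 s and totals 684.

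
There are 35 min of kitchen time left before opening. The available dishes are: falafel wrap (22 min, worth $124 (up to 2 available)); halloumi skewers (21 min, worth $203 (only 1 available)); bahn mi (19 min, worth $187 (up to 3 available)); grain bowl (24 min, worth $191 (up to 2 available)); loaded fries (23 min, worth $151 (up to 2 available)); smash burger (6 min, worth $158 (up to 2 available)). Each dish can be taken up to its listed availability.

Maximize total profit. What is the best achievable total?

Filling by ratio: bahn mi + 2×smash burger for 503, with 4 min left unused.
Dropping bahn mi frees 19 min; slotting in halloumi skewers (21 min) lifts the total to 519 at 33 min.
Every other selection either busts 35 min or exceeds an availability limit or fails to beat 519.

519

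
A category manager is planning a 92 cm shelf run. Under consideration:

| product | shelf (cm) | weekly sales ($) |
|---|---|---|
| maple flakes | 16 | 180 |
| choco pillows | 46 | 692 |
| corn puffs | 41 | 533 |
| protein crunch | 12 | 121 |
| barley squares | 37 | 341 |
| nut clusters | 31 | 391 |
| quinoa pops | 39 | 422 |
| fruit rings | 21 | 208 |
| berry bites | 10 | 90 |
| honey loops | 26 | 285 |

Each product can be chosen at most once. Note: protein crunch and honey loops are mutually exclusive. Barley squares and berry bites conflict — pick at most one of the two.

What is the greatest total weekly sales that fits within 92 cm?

By weekly sales per cm: choco pillows 15.04, corn puffs 13.00, nut clusters 12.61 lead.
Choco pillows + corn puffs uses 87 of the 92 cm and totals 1225.

1225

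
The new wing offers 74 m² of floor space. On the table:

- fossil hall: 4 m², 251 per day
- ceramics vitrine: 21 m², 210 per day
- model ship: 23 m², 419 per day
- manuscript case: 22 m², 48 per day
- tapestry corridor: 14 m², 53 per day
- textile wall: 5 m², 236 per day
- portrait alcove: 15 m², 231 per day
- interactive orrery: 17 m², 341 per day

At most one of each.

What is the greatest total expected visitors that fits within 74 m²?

1478

Density check — fossil hall 62.75, textile wall 47.20, interactive orrery 20.06 are the best per m².
The ratio ordering already packs tightly: fossil hall + model ship + textile wall + portrait alcove + interactive orrery, 64 m², 1478.
Next best is fossil hall + ceramics vitrine + model ship + textile wall + interactive orrery at 1457 (70 m²) — short by 21.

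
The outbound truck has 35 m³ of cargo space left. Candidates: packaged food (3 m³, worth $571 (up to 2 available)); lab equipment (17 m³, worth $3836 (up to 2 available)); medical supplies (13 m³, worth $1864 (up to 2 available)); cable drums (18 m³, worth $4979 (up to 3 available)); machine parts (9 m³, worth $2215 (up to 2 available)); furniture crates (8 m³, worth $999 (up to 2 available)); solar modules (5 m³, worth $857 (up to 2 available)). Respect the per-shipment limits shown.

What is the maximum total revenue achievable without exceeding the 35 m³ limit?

8815

Greedy by ratio would take 2×packaged food + cable drums + machine parts: 33 m³ used, total 8336.
Dropping 2×packaged food and machine parts frees 15 m³; slotting in lab equipment (17 m³) lifts the total to 8815 at 35 m³.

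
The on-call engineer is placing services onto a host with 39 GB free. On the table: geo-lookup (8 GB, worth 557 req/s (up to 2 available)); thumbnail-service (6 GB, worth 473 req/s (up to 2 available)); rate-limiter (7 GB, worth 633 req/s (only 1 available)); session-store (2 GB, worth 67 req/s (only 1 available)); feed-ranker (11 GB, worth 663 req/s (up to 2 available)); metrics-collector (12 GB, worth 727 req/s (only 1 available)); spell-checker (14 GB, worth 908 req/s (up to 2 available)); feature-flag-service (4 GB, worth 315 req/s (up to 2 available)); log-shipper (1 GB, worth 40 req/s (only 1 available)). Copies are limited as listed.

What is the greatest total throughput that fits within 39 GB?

The ratio heuristic lands on geo-lookup + 2×thumbnail-service + rate-limiter + session-store + 2×feature-flag-service + log-shipper (2873) but leaves 1 GB idle.
Replace session-store and feature-flag-service and log-shipper with geo-lookup: the trade gains 135 net, giving 3008 at 39 GB.

3008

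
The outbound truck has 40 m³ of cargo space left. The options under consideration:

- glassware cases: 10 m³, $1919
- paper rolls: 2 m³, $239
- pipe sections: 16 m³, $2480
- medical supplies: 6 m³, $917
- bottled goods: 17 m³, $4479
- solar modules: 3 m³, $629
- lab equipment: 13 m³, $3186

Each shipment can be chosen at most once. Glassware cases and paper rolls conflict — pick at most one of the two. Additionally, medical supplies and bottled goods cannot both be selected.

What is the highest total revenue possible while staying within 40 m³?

9584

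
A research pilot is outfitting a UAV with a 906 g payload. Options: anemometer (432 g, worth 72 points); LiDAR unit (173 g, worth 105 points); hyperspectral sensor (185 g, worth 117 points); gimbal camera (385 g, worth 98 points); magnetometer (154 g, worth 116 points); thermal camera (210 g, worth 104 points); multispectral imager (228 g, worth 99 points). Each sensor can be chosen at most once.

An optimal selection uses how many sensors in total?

4

Best achievable data value is 442.
One optimal bundle: LiDAR unit + hyperspectral sensor + magnetometer + thermal camera (722 g).
Every optimal selection uses 4 sensors.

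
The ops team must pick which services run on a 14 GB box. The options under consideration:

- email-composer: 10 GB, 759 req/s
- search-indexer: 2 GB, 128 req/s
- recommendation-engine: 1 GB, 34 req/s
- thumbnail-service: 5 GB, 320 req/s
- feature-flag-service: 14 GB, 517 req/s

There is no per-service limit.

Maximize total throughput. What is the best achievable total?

1015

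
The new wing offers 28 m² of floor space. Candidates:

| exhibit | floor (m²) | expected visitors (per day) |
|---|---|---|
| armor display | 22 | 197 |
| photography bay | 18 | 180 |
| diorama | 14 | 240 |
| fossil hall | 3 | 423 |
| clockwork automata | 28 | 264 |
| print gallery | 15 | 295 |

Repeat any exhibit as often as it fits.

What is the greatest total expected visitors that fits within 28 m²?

3807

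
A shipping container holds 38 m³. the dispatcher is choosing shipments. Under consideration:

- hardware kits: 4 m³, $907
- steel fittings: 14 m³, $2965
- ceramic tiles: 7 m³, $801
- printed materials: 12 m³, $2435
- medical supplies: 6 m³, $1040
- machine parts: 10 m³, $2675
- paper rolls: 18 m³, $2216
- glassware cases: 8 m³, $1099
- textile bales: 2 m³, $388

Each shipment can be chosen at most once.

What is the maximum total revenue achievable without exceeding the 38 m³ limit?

8463

Filling by ratio: hardware kits + steel fittings + medical supplies + machine parts + textile bales for 7975, with 2 m³ left unused.
Dropping hardware kits and medical supplies frees 10 m³; slotting in printed materials (12 m³) lifts the total to 8463 at 38 m³.
No other feasible combination exceeds 8463.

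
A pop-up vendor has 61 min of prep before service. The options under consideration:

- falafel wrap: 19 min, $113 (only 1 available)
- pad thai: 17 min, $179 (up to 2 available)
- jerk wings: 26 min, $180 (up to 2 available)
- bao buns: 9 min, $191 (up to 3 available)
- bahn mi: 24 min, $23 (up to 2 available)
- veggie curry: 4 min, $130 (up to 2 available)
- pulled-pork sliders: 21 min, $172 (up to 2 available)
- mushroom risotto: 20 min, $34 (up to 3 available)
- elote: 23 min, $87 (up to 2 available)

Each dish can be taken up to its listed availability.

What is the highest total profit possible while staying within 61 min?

1013

By profit per min: veggie curry 32.50, bao buns 21.22, pad thai 10.53, pulled-pork sliders 8.19 lead.
Filling by ratio: pad thai + 3×bao buns + 2×veggie curry for 1012, with 9 min left unused.
Replace pad thai with jerk wings: the trade gains 1 net, giving 1013 at 61 min.
That's the maximum — no swap from here does better than 1013.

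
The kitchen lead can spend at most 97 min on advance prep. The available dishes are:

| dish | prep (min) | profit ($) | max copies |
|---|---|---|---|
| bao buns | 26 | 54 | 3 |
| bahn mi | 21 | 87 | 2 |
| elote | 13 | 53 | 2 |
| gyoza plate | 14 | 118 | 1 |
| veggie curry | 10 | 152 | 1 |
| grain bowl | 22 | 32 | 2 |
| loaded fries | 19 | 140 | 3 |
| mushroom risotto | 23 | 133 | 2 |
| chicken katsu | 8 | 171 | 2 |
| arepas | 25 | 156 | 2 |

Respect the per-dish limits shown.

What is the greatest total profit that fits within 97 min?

By profit per min: chicken katsu 21.38, veggie curry 15.20, gyoza plate 8.43, loaded fries 7.37 lead.
The ratio ordering already packs tightly: gyoza plate + veggie curry + 3×loaded fries + 2×chicken katsu, 97 min, 1032.
Every other selection either busts 97 min or exceeds an availability limit or fails to beat 1032.

1032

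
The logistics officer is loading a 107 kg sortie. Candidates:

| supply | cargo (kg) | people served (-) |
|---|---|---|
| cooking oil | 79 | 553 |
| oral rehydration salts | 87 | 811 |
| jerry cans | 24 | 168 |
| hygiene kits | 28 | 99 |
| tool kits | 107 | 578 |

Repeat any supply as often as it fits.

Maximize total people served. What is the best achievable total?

811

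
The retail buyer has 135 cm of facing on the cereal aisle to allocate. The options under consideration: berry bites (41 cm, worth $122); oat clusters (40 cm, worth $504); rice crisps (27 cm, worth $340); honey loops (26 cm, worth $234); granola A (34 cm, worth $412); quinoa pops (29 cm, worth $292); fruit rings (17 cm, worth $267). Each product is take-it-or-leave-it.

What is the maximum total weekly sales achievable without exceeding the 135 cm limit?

1548

Taking the top-ratio products first gives oat clusters + rice crisps + granola A + fruit rings for 1523 (118 cm).
Replace fruit rings with quinoa pops: the trade gains 25 net, giving 1548 at 130 cm.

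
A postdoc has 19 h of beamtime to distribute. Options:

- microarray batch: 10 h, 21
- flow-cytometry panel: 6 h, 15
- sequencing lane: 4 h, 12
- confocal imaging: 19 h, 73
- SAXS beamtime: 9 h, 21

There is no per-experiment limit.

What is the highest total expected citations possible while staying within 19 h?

Best packing: confocal imaging — 19 h, 73 total.
Nothing else within 19 h beats 73.

73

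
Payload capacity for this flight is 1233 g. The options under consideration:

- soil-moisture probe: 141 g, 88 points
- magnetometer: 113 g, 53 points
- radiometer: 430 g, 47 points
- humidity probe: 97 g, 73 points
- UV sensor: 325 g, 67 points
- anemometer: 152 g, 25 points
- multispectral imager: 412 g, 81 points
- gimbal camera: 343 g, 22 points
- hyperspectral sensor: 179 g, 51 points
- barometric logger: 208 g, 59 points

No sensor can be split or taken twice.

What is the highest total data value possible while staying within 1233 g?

416

Taking soil-moisture probe + magnetometer + humidity probe + UV sensor + anemometer + hyperspectral sensor + barometric logger: 1215 g used, 416 in data value.
The spare 18 g is too small for any remaining sensor, and no exchange beats 416.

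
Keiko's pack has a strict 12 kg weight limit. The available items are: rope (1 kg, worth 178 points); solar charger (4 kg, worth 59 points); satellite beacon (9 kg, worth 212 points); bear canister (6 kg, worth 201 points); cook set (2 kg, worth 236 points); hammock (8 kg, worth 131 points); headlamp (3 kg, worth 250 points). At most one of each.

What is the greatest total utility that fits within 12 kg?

865

Rope + bear canister + cook set + headlamp uses 12 of the 12 kg and totals 865.
Next best is rope + solar charger + cook set + headlamp at 723 (10 kg) — short by 142.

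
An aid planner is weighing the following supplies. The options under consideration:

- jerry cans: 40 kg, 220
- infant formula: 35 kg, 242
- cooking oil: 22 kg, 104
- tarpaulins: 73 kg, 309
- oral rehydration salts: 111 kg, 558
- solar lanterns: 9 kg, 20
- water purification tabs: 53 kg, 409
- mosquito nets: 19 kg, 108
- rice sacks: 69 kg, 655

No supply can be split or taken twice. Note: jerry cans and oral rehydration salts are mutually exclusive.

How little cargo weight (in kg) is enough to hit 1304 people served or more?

Need the lightest bundle worth ≥ 1304.
Taking infant formula + water purification tabs + rice sacks gives 1306 (≥ 1304) for 157 kg.
Any bundle with less than 157 kg falls short of 1304.

157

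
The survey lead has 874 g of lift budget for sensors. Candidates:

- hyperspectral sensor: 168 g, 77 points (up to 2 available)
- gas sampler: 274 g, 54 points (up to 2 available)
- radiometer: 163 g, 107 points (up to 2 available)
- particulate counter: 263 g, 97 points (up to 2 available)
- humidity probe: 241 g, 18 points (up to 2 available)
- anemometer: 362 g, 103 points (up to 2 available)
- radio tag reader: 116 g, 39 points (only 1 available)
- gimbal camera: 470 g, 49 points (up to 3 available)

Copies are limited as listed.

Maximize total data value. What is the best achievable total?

A density-first pass picks 2×hyperspectral sensor + 2×radiometer + radio tag reader — 407 at 778 g.
The 168 g tied up in hyperspectral sensor is better spent on particulate counter — total rises to 427 (873 g).

427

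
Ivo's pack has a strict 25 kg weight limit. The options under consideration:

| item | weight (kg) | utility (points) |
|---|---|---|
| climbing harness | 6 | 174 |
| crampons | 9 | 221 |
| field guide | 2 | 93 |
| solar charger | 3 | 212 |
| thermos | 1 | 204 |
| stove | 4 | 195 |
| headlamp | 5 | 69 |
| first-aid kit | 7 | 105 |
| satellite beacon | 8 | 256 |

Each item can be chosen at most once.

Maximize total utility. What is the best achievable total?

1134

By utility per kg: thermos 204.00, solar charger 70.67, stove 48.75 lead.
Climbing harness + field guide + solar charger + thermos + stove + satellite beacon uses 24 of the 25 kg and totals 1134.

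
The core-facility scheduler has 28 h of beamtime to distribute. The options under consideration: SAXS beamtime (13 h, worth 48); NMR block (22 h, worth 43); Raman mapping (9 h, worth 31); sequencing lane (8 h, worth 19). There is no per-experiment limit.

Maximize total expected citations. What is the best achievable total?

96

By expected citations per h: SAXS beamtime 3.69, Raman mapping 3.44, sequencing lane 2.38 lead.
Best packing: 2×SAXS beamtime — 26 h, 96 total.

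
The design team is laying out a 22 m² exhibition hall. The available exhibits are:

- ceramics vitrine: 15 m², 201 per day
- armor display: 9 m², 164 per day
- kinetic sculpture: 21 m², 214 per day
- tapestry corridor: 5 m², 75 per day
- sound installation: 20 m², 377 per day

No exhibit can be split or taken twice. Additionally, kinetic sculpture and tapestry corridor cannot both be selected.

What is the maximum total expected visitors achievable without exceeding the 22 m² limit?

377

By expected visitors per m²: sound installation 18.85, armor display 18.22, tapestry corridor 15.00, ceramics vitrine 13.40 lead.
Taking sound installation: 20 m² used, 377 in expected visitors.
Every other selection either busts 22 m² or breaks a pairing rule or fails to beat 377.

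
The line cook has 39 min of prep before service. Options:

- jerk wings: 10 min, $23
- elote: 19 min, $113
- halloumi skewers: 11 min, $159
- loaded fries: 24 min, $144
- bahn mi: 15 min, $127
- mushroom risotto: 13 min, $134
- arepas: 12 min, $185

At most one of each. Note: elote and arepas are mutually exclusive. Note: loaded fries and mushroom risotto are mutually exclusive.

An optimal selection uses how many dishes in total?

3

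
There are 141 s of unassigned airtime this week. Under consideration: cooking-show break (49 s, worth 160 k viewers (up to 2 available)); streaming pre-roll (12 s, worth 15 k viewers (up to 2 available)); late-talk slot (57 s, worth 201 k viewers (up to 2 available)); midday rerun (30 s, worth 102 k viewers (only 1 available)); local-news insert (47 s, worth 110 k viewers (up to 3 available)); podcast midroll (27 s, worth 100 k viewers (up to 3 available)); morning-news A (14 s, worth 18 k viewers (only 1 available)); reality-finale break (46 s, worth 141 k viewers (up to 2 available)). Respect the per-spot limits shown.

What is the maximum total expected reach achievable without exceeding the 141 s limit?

503

Filling by ratio: late-talk slot + 3×podcast midroll for 501, with 3 s left unused.
Replace podcast midroll with midday rerun: the trade gains 2 net, giving 503 at 141 s.
That's the maximum — no swap from here does better than 503.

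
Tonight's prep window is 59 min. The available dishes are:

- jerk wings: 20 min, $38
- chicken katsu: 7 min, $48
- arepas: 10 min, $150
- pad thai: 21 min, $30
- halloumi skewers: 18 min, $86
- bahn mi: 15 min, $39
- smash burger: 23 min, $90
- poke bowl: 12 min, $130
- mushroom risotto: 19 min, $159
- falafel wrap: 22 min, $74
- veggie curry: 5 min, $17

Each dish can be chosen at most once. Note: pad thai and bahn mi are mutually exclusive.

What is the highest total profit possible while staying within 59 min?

525

Taking the top-ratio dishes first gives chicken katsu + arepas + poke bowl + mushroom risotto + veggie curry for 504 (53 min).
The 12 min tied up in chicken katsu and veggie curry is better spent on halloumi skewers — total rises to 525 (59 min).
Next best is chicken katsu + arepas + poke bowl + mushroom risotto + veggie curry at 504 (53 min) — short by 21.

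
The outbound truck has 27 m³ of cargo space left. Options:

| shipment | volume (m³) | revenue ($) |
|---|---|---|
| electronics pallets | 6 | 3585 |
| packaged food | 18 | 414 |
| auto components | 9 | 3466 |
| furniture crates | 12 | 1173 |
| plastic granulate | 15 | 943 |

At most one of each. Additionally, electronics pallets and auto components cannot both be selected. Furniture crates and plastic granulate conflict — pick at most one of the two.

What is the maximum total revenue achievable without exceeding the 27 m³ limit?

Best packing: electronics pallets + furniture crates — 18 m³, 4758 total.

4758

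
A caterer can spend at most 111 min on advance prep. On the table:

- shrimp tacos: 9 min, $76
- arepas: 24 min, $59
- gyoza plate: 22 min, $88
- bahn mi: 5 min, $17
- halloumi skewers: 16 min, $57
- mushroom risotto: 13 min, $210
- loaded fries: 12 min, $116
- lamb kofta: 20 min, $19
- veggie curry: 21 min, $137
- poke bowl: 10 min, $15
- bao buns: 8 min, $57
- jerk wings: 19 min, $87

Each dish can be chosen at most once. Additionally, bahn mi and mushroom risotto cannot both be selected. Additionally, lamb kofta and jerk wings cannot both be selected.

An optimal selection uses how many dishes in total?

7

Optimal total is 771.
One optimal bundle: shrimp tacos + gyoza plate + mushroom risotto + loaded fries + veggie curry + bao buns + jerk wings (104 min).
Every optimal selection uses 7 dishes.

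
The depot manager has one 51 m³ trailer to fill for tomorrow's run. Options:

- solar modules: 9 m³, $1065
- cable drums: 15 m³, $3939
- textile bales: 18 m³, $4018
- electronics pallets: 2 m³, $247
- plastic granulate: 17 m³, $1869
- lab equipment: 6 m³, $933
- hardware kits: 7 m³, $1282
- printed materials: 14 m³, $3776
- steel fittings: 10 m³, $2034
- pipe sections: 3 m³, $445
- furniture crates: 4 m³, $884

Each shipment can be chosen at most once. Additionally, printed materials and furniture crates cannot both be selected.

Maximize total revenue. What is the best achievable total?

Taking cable drums + textile bales + printed materials + pipe sections: 50 m³ used, 12178 in revenue.

12178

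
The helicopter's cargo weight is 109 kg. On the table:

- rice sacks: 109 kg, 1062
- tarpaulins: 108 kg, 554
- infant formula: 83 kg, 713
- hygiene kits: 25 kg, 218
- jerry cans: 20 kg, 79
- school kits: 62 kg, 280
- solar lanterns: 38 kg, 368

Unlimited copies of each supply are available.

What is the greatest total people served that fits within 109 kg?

1062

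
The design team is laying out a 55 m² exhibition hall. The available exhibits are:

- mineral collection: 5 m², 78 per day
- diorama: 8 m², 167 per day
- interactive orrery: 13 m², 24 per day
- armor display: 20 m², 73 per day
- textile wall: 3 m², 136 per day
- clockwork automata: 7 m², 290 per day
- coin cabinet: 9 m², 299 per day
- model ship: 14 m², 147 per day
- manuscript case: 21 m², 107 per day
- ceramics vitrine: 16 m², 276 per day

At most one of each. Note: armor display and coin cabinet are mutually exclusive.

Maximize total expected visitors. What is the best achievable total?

1246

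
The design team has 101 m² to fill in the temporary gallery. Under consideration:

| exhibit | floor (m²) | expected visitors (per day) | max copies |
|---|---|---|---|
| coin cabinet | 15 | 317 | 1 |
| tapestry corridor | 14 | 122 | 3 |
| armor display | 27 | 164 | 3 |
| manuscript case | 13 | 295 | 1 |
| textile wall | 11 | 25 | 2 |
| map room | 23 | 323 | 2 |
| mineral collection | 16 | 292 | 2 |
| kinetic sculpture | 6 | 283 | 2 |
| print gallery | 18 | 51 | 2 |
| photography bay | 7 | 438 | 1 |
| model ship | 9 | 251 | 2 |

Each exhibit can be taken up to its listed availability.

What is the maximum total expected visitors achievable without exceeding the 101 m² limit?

2702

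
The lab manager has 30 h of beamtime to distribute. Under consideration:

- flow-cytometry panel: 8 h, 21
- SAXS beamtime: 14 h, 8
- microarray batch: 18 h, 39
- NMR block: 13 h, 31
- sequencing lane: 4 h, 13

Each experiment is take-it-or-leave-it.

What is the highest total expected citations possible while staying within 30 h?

Density check — sequencing lane 3.25, flow-cytometry panel 2.62, NMR block 2.38 are the best per h.
The ratio heuristic lands on flow-cytometry panel + NMR block + sequencing lane (65) but leaves 5 h idle.
Dropping NMR block frees 13 h; slotting in microarray batch (18 h) lifts the total to 73 at 30 h.
Nothing else within 30 h beats 73.

73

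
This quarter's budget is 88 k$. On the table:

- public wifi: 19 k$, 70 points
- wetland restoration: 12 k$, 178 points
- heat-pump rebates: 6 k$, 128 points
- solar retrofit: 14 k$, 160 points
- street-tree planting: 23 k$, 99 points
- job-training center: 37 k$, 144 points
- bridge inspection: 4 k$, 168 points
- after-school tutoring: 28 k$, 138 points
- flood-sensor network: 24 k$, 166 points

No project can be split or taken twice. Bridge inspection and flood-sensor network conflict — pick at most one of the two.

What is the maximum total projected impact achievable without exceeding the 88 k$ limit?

871

Wetland restoration + heat-pump rebates + solar retrofit + street-tree planting + bridge inspection + after-school tutoring uses 87 of the 88 k$ and totals 871.
No other feasible combination exceeds 871.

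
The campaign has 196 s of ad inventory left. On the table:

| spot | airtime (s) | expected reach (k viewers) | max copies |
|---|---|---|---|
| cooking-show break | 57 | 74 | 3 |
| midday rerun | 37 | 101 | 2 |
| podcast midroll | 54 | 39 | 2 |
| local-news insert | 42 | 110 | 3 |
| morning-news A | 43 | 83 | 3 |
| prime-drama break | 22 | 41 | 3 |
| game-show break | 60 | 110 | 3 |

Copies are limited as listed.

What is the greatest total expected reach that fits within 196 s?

472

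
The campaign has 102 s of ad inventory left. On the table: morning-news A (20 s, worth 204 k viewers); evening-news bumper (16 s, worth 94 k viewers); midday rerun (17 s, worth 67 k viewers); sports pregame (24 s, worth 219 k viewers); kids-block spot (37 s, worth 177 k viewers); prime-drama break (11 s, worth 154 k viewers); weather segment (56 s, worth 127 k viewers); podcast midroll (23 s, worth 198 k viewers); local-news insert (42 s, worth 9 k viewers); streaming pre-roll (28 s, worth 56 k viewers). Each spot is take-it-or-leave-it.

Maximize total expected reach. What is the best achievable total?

Morning-news A + evening-news bumper + sports pregame + prime-drama break + podcast midroll uses 94 of the 102 s and totals 869.

869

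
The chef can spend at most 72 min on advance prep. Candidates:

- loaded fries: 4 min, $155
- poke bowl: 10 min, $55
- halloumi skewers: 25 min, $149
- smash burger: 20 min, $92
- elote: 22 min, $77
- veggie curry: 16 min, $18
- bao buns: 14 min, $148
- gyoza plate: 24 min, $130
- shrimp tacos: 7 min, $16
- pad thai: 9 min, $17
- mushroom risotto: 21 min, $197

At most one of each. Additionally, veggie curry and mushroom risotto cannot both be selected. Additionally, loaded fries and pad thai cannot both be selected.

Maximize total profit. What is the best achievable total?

665

Density check — loaded fries 38.75, bao buns 10.57, mushroom risotto 9.38 are the best per min.
Taking loaded fries + halloumi skewers + bao buns + shrimp tacos + mushroom risotto: 71 min used, 665 in profit.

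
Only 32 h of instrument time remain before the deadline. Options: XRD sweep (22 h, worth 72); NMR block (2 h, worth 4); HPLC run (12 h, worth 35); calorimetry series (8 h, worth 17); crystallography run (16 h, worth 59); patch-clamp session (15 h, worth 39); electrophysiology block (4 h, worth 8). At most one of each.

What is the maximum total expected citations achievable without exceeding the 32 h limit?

A density-first pass picks NMR block + HPLC run + crystallography run — 98 at 30 h.
The 2 h tied up in NMR block is better spent on electrophysiology block — total rises to 102 (32 h).
Next best is NMR block + HPLC run + crystallography run at 98 (30 h) — short by 4.

102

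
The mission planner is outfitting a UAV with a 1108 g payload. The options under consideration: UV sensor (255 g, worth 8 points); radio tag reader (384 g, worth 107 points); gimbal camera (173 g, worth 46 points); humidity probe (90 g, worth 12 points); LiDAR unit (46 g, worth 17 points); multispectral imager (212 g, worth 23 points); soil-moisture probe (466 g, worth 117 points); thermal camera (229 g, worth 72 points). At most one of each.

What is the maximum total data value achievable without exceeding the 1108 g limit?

296

Greedy by ratio would take radio tag reader + gimbal camera + humidity probe + LiDAR unit + thermal camera: 922 g used, total 254.
Dropping gimbal camera and humidity probe and LiDAR unit frees 309 g; slotting in soil-moisture probe (466 g) lifts the total to 296 at 1079 g.
No other feasible combination exceeds 296.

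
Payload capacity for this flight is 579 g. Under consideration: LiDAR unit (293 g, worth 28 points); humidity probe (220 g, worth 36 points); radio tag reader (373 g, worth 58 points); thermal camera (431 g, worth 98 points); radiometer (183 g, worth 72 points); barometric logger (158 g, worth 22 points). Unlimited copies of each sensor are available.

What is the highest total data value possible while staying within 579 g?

216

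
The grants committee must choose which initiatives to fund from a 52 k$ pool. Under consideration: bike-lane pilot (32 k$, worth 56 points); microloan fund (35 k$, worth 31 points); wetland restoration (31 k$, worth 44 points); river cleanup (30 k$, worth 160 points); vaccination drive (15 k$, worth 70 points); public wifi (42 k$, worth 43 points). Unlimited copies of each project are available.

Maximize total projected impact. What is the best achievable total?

230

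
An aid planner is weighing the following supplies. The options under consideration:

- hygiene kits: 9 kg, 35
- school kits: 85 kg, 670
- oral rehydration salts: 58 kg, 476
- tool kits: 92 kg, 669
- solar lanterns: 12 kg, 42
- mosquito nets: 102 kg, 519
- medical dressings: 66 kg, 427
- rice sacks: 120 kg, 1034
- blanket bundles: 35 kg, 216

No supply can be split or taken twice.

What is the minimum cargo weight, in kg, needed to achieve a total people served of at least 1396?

178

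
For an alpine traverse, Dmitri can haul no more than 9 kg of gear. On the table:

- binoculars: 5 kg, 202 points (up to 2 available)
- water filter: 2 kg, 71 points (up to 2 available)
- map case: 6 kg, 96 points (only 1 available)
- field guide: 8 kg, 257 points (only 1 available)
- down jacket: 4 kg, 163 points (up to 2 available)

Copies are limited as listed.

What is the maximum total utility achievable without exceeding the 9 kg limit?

365

By utility per kg: down jacket 40.75, binoculars 40.40, water filter 35.50, field guide 32.12 lead.
Filling by ratio: 2×down jacket for 326, with 1 kg left unused.
Replace down jacket with binoculars: the trade gains 39 net, giving 365 at 9 kg.
No other feasible combination exceeds 365.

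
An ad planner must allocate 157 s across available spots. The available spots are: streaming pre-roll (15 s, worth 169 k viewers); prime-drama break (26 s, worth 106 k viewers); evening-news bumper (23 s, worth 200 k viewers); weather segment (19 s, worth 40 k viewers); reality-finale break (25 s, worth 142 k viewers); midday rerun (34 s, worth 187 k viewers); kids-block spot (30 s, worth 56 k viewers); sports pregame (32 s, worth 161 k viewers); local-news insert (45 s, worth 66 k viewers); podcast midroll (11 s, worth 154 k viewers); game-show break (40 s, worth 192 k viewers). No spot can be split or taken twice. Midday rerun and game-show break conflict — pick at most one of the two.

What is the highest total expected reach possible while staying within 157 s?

1018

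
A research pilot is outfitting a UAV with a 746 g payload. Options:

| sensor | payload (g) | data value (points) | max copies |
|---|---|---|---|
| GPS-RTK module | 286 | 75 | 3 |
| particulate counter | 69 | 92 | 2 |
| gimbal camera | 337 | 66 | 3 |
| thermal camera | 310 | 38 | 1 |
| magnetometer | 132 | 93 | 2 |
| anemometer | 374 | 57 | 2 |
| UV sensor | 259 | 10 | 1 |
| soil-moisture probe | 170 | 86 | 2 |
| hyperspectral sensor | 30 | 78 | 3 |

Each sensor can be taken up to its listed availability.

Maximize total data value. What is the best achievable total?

690

Taking 2×particulate counter + 2×magnetometer + soil-moisture probe + 3×hyperspectral sensor: 662 g used, 690 in data value.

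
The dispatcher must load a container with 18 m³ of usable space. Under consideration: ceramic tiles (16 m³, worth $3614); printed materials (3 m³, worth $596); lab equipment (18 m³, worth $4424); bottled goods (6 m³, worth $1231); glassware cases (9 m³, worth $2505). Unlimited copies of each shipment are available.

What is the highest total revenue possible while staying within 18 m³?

2×glassware cases uses 18 of the 18 m³ and totals 5010.
No other feasible combination exceeds 5010.

5010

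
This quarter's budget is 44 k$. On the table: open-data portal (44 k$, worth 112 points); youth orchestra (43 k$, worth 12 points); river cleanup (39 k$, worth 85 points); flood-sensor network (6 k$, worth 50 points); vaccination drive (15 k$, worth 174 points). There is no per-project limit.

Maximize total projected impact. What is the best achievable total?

448

Ranking by ratio (projected impact/k$): vaccination drive 11.60, flood-sensor network 8.33, open-data portal 2.55.
Taking 2×flood-sensor network + 2×vaccination drive: 42 k$ used, 448 in projected impact.
No other feasible combination exceeds 448.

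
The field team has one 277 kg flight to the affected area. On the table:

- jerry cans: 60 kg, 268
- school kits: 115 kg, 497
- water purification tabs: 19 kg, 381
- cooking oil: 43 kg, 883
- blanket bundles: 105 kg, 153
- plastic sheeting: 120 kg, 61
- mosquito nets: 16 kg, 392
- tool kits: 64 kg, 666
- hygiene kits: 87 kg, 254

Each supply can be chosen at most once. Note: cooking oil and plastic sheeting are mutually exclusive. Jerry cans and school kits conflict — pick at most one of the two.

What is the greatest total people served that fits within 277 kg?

Taking the top-ratio supplies first gives jerry cans + water purification tabs + cooking oil + mosquito nets + tool kits for 2590 (202 kg).
Dropping jerry cans frees 60 kg; slotting in school kits (115 kg) lifts the total to 2819 at 257 kg.
Runner-up jerry cans + water purification tabs + cooking oil + mosquito nets + tool kits tops out at 2590.

2819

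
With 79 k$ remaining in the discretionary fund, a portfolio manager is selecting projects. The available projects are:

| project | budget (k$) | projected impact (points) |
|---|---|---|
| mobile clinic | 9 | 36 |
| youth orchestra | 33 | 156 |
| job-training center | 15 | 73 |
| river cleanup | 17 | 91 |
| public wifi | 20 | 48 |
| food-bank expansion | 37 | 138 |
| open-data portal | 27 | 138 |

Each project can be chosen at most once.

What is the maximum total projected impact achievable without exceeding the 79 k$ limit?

385

Greedy by ratio would take mobile clinic + job-training center + river cleanup + open-data portal: 68 k$ used, total 338.
The 24 k$ tied up in mobile clinic and job-training center is better spent on youth orchestra — total rises to 385 (77 k$).
The closest alternative, youth orchestra + job-training center + open-data portal, reaches only 367.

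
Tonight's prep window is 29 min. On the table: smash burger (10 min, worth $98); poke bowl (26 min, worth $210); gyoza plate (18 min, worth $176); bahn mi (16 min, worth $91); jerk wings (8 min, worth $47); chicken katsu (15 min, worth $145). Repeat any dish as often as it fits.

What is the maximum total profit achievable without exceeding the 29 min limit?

A density-first pass picks 2×smash burger + jerk wings — 243 at 28 min.
Replace smash burger and jerk wings with gyoza plate: the trade gains 31 net, giving 274 at 28 min.
Every other selection either busts 29 min or fails to beat 274.

274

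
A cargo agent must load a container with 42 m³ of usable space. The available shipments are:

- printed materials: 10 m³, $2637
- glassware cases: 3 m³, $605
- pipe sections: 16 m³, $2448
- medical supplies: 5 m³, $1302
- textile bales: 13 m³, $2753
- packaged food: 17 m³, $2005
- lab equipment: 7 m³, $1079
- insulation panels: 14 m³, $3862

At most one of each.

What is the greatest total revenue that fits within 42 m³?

10554

The ratio ordering already packs tightly: printed materials + medical supplies + textile bales + insulation panels, 42 m³, 10554.
That's the maximum — no swap from here does better than 10554.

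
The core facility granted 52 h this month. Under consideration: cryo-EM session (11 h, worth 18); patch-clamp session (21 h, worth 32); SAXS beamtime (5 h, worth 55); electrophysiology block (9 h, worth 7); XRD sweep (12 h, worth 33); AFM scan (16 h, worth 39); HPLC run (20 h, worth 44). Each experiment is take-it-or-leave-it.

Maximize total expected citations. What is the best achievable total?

Ranking by ratio (expected citations/h): SAXS beamtime 11.00, XRD sweep 2.75, AFM scan 2.44.
Taking the top-ratio experiments first gives cryo-EM session + SAXS beamtime + XRD sweep + AFM scan for 145 (44 h).
Replace XRD sweep with HPLC run: the trade gains 11 net, giving 156 at 52 h.
Next best is cryo-EM session + SAXS beamtime + XRD sweep + HPLC run at 150 (48 h) — short by 6.

156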